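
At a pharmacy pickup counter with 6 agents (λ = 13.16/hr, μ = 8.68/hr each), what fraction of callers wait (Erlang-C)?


a = λ/μ = 1.5161; ρ = a/6 = 0.2527
P₀ = 0.219501 (from M/M/c formula)
C(c,a) = [a^c/(c!(1−ρ))]·P₀ = [12.14554/(720·0.7473)]·0.219501
= 0.02257·0.219501 = 0.004955

Final: 0.004955


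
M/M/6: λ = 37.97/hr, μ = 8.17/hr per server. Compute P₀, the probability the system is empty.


a = λ/μ = 37.97/8.17 = 4.6475; ρ = a/c = 0.7746
Σ_{k=0}^{5} a^k/k! (terms k=0..5) = 1.00000 + 4.64749 + 10.79959 + 16.73032 + 19.43851 + 18.06806 = 70.68397
Tail: a^6/(6!(1−ρ)) = 10076.53560/(720·0.2254) = 62.08544
P₀ = 1/(70.68397 + 62.08544) = 1/132.76941 = 0.007532

Final: 0.007532


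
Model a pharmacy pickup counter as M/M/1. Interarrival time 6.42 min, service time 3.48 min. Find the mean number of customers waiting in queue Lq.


λ = 60/6.42 = 9.3458 /hr
μ = 60/3.48 = 17.2414 /hr
ρ = λ/μ = 9.3458/17.2414 = 0.5421
Lq = ρ²/(1−ρ) = 0.2938/0.4579 = 0.6416

Final: 0.6416


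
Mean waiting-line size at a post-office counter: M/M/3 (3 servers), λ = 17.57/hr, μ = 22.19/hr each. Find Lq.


a = λ/μ = 0.7918; ρ = a/3 = 0.2639
P₀ = 0.450923
Lq = P₀·a^c·ρ / (c!·(1−ρ)²) = 0.450923·0.49641·0.2639/(6·0.54180)
= 0.01817

Final: 0.01817


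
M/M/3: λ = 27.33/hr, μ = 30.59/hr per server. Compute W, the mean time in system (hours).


a = 0.8934; ρ = 0.2978; P₀ = 0.406206
Lq = P₀·a^c·ρ/(c!(1−ρ)²) = 0.02916
Wq = Lq/λ = 0.02916/27.33 = 0.001067 hr
W = Wq + 1/μ = 0.001067 + 0.03269 = 0.03376 hr

Final: 0.03376 hr


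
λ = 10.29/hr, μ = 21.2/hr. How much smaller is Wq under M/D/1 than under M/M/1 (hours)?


ρ = 10.29/21.2 = 0.4854
Wq(M/M/1) = ρ/(μ−λ) = 0.4854/10.91 = 0.04449 hr
Wq(M/D/1) = ρ/(2(μ−λ)) = 0.02224 hr
Savings = 0.04449 − 0.02224 = 0.02224 hr

Final: 0.02224 hr


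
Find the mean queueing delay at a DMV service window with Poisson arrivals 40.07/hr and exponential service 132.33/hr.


ρ = 40.07/132.33 = 0.3028
Wq = ρ/(μ−λ) = 0.3028/(132.33 − 40.07) = 0.3028/92.26 = 0.003282 hr

Final: 0.003282 hr


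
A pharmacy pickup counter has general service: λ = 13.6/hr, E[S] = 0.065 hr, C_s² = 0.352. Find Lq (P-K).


ρ = λ·E[S] = 13.6·0.065 = 0.8840
Lq = ρ²(1+C_s²)/(2(1−ρ)) = 0.7815·(1+0.352)/(2·0.1160)
= 0.7815·1.3520/0.2320 = 4.55400

Final: 4.55400


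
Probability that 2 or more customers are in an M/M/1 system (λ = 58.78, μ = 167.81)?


ρ = 58.78/167.81 = 0.3503
P(N ≥ n) = ρ^n = 0.3503^2 = 0.122694

Final: 0.122694


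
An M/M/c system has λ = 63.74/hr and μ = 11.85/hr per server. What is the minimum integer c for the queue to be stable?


Stability requires cμ > λ ⇔ c > λ/μ.
λ/μ = 63.74/11.85 = 5.3789
Minimum integer c = ⌊5.3789⌋ + 1 = 6
Check: 6·11.85 = 71.10 > 63.74, while 5·11.85 = 59.25 ≤ 63.74

Final: 6 servers


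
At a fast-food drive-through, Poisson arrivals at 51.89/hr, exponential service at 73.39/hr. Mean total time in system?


W = 1/(μ−λ) = 1/(73.39 − 51.89) = 1/21.50 = 0.04651 hr

Final: 0.04651 hr


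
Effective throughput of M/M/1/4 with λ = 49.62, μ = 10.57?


ρ = 4.6944; P_K = (1−ρ)ρ^4/(1−ρ^5) = 0.787326
λ_eff = λ(1 − P_K) = 49.62·(1 − 0.787326) = 49.62·0.212674 = 10.5529 /hr

Final: 10.5529 /hr


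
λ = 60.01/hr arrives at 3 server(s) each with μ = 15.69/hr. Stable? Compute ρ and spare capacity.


Total capacity cμ = 3·15.69 = 47.07/hr
ρ = λ/(cμ) = 60.01/47.07 = 1.2749
Stable ⇔ ρ < 1: NO
Spare capacity = cμ − λ = 47.07 − 60.01 = -12.94/hr

Final: ρ = 1.2749; unstable; margin = -12.94/hr


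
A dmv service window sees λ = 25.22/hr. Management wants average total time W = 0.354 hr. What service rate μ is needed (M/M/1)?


W = 1/(μ−λ) ⇒ μ − λ = 1/W = 1/0.354 = 2.8249
μ = λ + 1/W = 25.22 + 2.8249 = 28.0449 per hr

Final: 28.0449 /hr


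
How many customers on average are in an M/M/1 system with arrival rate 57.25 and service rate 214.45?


ρ = λ/μ = 57.25/214.45 = 0.2670
L = ρ/(1−ρ) = 0.2670/(1 − 0.2670) = 0.2670/0.7330 = 0.3642

Final: 0.3642


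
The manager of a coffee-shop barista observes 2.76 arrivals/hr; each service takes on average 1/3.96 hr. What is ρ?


ρ = λ/μ = 2.76/3.96 = 0.6970

Final: 0.6970


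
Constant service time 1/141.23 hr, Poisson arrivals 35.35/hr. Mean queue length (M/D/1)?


ρ = 35.35/141.23 = 0.2503
M/D/1: Lq = ρ²/(2(1−ρ)) = 0.06265/(2·0.7497) = 0.04178

Final: 0.04178


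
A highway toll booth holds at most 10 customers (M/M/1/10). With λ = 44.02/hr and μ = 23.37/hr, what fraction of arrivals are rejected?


ρ = λ/μ = 44.02/23.37 = 1.8836
P_K = (1−ρ)ρ^K/(1−ρ^(K+1)) = (-0.8836·562.229020)/(1 − 1059.021029)
= -496.792009/-1058.021029 = 0.469548

Final: 0.469548


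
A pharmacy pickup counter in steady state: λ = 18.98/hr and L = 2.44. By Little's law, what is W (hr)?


W = L/λ = 2.44/18.98 = 0.1286 hr

Final: 0.1286 hr


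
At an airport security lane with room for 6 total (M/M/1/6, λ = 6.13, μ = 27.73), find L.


ρ = 6.13/27.73 = 0.2211
L = ρ[1 − (K+1)ρ^K + Kρ^(K+1)] / [(1−ρ)(1−ρ^(K+1))]
Numerator: 0.2211·(1 − 7·0.0001167 + 6·0.00002580) = 0.220914
Denominator: (0.7789)·(0.999974) = 0.778920
L = 0.220914/0.778920 = 0.2836

Final: 0.2836


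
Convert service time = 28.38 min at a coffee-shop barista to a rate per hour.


μ = 1/(service time) in consistent units.
1 hour = 60 min, so μ = 60/28.38 = 2.1142 per hour

Final: 2.1142 /hr


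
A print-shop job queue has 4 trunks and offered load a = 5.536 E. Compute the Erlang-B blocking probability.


B(c,a) = (a^c/c!) / Σ_{k=0}^{c} a^k/k!
a^4/4! = 39.135698
Σ terms (k=0..4): 1.00000 + 5.53600 + 15.32365 + 28.27724 + 39.13570 = 89.272584
B = 39.135698/89.272584 = 0.438384

Final: 0.438384


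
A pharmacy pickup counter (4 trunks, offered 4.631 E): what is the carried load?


B(4,4.631) = 0.368037 (Erlang-B)
Carried load = a(1 − B) = 4.631·(1 − 0.368037) = 4.631·0.631963 = 2.9266 E

Final: 2.9266 Erlangs


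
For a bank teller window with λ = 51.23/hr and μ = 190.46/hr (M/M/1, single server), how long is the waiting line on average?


ρ = 51.23/190.46 = 0.2690
Lq = ρ²/(1−ρ) = 0.07235/0.7310 = 0.09897

Final: 0.09897


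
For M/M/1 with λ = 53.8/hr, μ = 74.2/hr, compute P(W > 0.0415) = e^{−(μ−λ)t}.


W ~ Exponential(μ−λ) for M/M/1.
μ − λ = 74.2 − 53.8 = 20.4000
P(W > t) = e^{−(μ−λ)t} = e^{−0.8466} = 0.428871

Final: 0.428871


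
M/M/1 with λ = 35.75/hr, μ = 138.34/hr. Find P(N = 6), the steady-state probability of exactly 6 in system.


ρ = 35.75/138.34 = 0.2584
P_n = (1−ρ)·ρ^n = (1 − 0.2584)·0.2584^6 = 0.7416·0.0002978 = 0.0002209

Final: 0.0002209


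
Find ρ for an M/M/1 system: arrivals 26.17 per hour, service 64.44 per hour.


ρ = λ/μ = 26.17/64.44 = 0.4061

Final: 0.4061


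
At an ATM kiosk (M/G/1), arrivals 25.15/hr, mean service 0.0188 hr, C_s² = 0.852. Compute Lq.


ρ = λ·E[S] = 25.15·0.0188 = 0.4728
Lq = ρ²(1+C_s²)/(2(1−ρ)) = 0.2236·(1+0.852)/(2·0.5272)
= 0.2236·1.8520/1.0544 = 0.39268

Final: 0.39268


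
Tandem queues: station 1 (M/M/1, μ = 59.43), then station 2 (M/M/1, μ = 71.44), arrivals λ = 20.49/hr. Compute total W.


Each node sees arrival rate λ = 20.49/hr (tandem ⇒ throughput preserved).
W₁ = 1/(μ₁−λ) = 1/(59.43−20.49) = 0.02568 hr
W₂ = 1/(μ₂−λ) = 1/(71.44−20.49) = 0.01963 hr
W_total = W₁ + W₂ = 0.02568 + 0.01963 = 0.04531 hr

Final: 0.04531 hr


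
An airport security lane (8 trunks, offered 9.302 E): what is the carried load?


B(8,9.302) = 0.304498 (Erlang-B)
Carried load = a(1 − B) = 9.302·(1 − 0.304498) = 9.302·0.695502 = 6.4696 E

Final: 6.4696 Erlangs


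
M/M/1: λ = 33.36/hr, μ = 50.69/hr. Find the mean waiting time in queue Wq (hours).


ρ = 33.36/50.69 = 0.6581
Wq = ρ/(μ−λ) = 0.6581/(50.69 − 33.36) = 0.6581/17.33 = 0.03798 hr

Final: 0.03798 hr


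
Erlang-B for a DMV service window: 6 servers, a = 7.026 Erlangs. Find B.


B(c,a) = (a^c/c!) / Σ_{k=0}^{c} a^k/k!
a^6/6! = 167.076888
Σ terms (k=0..6): 1.00000 + 7.02600 + 24.68234 + 57.80604 + 101.53630 + 142.67881 + 167.07689 = 501.806374
B = 167.076888/501.806374 = 0.332951

Final: 0.332951


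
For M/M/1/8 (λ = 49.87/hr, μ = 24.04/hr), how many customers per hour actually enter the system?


ρ = 2.0745; P_K = (1−ρ)ρ^8/(1−ρ^9) = 0.518676
λ_eff = λ(1 − P_K) = 49.87·(1 − 0.518676) = 49.87·0.481324 = 24.0036 /hr

Final: 24.0036 /hr


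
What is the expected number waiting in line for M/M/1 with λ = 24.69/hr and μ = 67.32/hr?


ρ = 24.69/67.32 = 0.3668
Lq = ρ²/(1−ρ) = 0.1345/0.6332 = 0.2124

Final: 0.2124


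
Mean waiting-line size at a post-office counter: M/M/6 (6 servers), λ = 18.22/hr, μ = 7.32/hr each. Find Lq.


a = λ/μ = 2.4891; ρ = a/6 = 0.4148
P₀ = 0.082529
Lq = P₀·a^c·ρ / (c!·(1−ρ)²) = 0.082529·237.80652·0.4148/(720·0.34241)
= 0.03303

Final: 0.03303


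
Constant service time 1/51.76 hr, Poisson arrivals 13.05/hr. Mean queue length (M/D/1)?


ρ = 13.05/51.76 = 0.2521
M/D/1: Lq = ρ²/(2(1−ρ)) = 0.06357/(2·0.7479) = 0.04250

Final: 0.04250


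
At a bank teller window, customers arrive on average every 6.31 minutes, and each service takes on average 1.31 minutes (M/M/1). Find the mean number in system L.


λ = 60/6.31 = 9.5087 /hr
μ = 60/1.31 = 45.8015 /hr
ρ = λ/μ = 9.5087/45.8015 = 0.2076
L = ρ/(1−ρ) = 0.2076/0.7924 = 0.2620

Final: 0.2620


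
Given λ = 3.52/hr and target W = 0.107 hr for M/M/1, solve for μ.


W = 1/(μ−λ) ⇒ μ − λ = 1/W = 1/0.107 = 9.3458
μ = λ + 1/W = 3.52 + 9.3458 = 12.8658 per hr

Final: 12.8658 /hr


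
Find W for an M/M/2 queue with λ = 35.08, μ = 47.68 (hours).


a = 0.7357; ρ = 0.3679; P₀ = 0.462128
Lq = P₀·a^c·ρ/(c!(1−ρ)²) = 0.11515
Wq = Lq/λ = 0.11515/35.08 = 0.003282 hr
W = Wq + 1/μ = 0.003282 + 0.02097 = 0.02426 hr

Final: 0.02426 hr


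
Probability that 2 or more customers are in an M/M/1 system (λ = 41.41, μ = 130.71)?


ρ = 41.41/130.71 = 0.3168
P(N ≥ n) = ρ^n = 0.3168^2 = 0.100367

Final: 0.100367


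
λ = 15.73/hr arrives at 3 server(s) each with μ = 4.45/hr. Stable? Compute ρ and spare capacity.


Total capacity cμ = 3·4.45 = 13.35/hr
ρ = λ/(cμ) = 15.73/13.35 = 1.1783
Stable ⇔ ρ < 1: NO
Spare capacity = cμ − λ = 13.35 − 15.73 = -2.38/hr

Final: ρ = 1.1783; unstable; margin = -2.38/hr


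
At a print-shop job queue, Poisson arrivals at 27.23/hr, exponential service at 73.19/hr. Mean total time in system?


W = 1/(μ−λ) = 1/(73.19 − 27.23) = 1/45.96 = 0.02176 hr

Final: 0.02176 hr


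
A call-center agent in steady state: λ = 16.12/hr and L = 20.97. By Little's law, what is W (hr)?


W = L/λ = 20.97/16.12 = 1.3009 hr

Final: 1.3009 hr


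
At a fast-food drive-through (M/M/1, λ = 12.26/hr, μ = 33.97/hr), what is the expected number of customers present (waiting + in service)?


ρ = λ/μ = 12.26/33.97 = 0.3609
L = ρ/(1−ρ) = 0.3609/(1 − 0.3609) = 0.3609/0.6391 = 0.5647

Final: 0.5647


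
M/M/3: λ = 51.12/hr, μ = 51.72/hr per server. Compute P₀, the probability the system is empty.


a = λ/μ = 51.12/51.72 = 0.9884; ρ = a/c = 0.3295
Σ_{k=0}^{2} a^k/k! (terms k=0..2) = 1.00000 + 0.98840 + 0.48847 = 2.47687
Tail: a^3/(3!(1−ρ)) = 0.96560/(6·0.6705) = 0.24001
P₀ = 1/(2.47687 + 0.24001) = 1/2.71687 = 0.368070

Final: 0.368070


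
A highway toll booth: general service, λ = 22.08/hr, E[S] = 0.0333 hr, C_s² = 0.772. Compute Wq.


ρ = λ·E[S] = 22.08·0.0333 = 0.7353
E[S²] = E[S]²(1+C_s²) = 0.0333²·(1+0.772) = 0.001965
Wq = λ·E[S²]/(2(1−ρ)) = 22.08·0.001965/(2·0.2647) = 0.08194 hr

Final: 0.08194 hr


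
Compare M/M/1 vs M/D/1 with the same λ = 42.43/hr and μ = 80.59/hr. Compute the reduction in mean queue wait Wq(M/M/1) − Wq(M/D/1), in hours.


ρ = 42.43/80.59 = 0.5265
Wq(M/M/1) = ρ/(μ−λ) = 0.5265/38.16 = 0.01380 hr
Wq(M/D/1) = ρ/(2(μ−λ)) = 0.006898 hr
Savings = 0.01380 − 0.006898 = 0.006898 hr

Final: 0.006898 hr


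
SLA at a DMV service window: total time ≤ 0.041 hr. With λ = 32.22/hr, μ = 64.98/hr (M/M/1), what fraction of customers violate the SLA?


W ~ Exponential(μ−λ) for M/M/1.
μ − λ = 64.98 − 32.22 = 32.7600
P(W > t) = e^{−(μ−λ)t} = e^{−1.3432} = 0.261020

Final: 0.261020


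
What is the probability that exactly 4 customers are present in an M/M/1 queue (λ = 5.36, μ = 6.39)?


ρ = 5.36/6.39 = 0.8388
P_n = (1−ρ)·ρ^n = (1 − 0.8388)·0.8388^4 = 0.1612·0.495058 = 0.079798

Final: 0.079798


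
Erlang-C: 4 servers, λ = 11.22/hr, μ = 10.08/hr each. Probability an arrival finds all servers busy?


a = λ/μ = 1.1131; ρ = a/4 = 0.2783
P₀ = 0.327755 (from M/M/c formula)
C(c,a) = [a^c/(c!(1−ρ))]·P₀ = [1.53507/(24·0.7217)]·0.327755
= 0.08862·0.327755 = 0.029047

Final: 0.029047


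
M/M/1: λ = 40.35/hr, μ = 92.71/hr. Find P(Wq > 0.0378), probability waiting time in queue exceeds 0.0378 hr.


ρ = 40.35/92.71 = 0.4352
P(Wq > t) = ρ·e^{−(μ−λ)t} = 0.4352·e^{−1.9792}
= 0.4352·0.138179 = 0.060139

Final: 0.060139


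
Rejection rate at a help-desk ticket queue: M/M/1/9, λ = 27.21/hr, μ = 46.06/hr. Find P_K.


ρ = λ/μ = 27.21/46.06 = 0.5908
P_K = (1−ρ)ρ^K/(1−ρ^(K+1)) = (0.4092·0.008763)/(1 − 0.005177)
= 0.003586/0.994823 = 0.003605

Final: 0.003605


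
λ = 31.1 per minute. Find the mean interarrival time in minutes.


Mean interarrival time = 1/λ = 1/31.1 minute = 0.03215 minute
In minutes: 0.03215 × 1 = 0.03215 min

Final: 0.03215 min


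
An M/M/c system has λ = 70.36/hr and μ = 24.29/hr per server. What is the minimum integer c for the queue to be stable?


Stability requires cμ > λ ⇔ c > λ/μ.
λ/μ = 70.36/24.29 = 2.8967
Minimum integer c = ⌊2.8967⌋ + 1 = 3
Check: 3·24.29 = 72.87 > 70.36, while 2·24.29 = 48.58 ≤ 70.36

Final: 3 servers


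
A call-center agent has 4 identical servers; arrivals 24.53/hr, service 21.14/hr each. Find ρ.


ρ = λ/(cμ) = 24.53/(4·21.14) = 24.53/84.56 = 0.2901

Final: 0.2901


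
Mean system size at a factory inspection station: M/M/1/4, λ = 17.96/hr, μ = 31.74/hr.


ρ = 17.96/31.74 = 0.5658
L = ρ[1 − (K+1)ρ^K + Kρ^(K+1)] / [(1−ρ)(1−ρ^(K+1))]
Numerator: 0.5658·(1 − 5·0.102517 + 4·0.058009) = 0.407099
Denominator: (0.4342)·(0.941991) = 0.408968
L = 0.407099/0.408968 = 0.9954

Final: 0.9954


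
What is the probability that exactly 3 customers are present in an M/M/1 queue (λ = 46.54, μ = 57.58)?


ρ = 46.54/57.58 = 0.8083
P_n = (1−ρ)·ρ^n = (1 − 0.8083)·0.8083^3 = 0.1917·0.528037 = 0.101242

Final: 0.101242


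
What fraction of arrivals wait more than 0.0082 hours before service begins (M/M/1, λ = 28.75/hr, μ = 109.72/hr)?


ρ = 28.75/109.72 = 0.2620
P(Wq > t) = ρ·e^{−(μ−λ)t} = 0.2620·e^{−0.6640}
= 0.2620·0.514812 = 0.134896

Final: 0.134896


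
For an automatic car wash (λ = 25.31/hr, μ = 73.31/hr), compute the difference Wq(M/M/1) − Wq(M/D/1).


ρ = 25.31/73.31 = 0.3452
Wq(M/M/1) = ρ/(μ−λ) = 0.3452/48.00 = 0.007193 hr
Wq(M/D/1) = ρ/(2(μ−λ)) = 0.003596 hr
Savings = 0.007193 − 0.003596 = 0.003596 hr

Final: 0.003596 hr


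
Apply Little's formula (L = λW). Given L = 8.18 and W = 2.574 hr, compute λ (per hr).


λ = L/W = 8.18/2.574 = 3.1779 /hr

Final: 3.1779 /hr


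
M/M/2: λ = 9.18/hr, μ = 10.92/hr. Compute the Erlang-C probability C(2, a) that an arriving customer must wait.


a = λ/μ = 0.8407; ρ = a/2 = 0.4203
P₀ = 0.408124 (from M/M/c formula)
C(c,a) = [a^c/(c!(1−ρ))]·P₀ = [0.70671/(2·0.5797)]·0.408124
= 0.60958·0.408124 = 0.248783

Final: 0.248783


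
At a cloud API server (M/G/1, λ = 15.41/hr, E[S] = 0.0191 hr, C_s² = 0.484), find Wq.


ρ = λ·E[S] = 15.41·0.0191 = 0.2943
E[S²] = E[S]²(1+C_s²) = 0.0191²·(1+0.484) = 0.0005414
Wq = λ·E[S²]/(2(1−ρ)) = 15.41·0.0005414/(2·0.7057) = 0.005911 hr

Final: 0.005911 hr


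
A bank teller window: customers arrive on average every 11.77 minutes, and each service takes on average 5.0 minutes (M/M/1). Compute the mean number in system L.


λ = 60/11.77 = 5.0977 /hr
μ = 60/5.0 = 12.0000 /hr
ρ = λ/μ = 5.0977/12.0000 = 0.4248
L = ρ/(1−ρ) = 0.4248/0.5752 = 0.7386

Final: 0.7386


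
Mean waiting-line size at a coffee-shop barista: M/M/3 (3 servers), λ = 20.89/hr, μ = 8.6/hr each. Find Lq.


a = λ/μ = 2.4291; ρ = a/3 = 0.8097
P₀ = 0.052823
Lq = P₀·a^c·ρ / (c!·(1−ρ)²) = 0.052823·14.33243·0.8097/(6·0.03622)
= 2.82090

Final: 2.82090


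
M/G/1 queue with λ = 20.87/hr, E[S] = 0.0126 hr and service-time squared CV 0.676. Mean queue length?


ρ = λ·E[S] = 20.87·0.0126 = 0.2630
Lq = ρ²(1+C_s²)/(2(1−ρ)) = 0.06915·(1+0.676)/(2·0.7370)
= 0.06915·1.6760/1.4741 = 0.07862

Final: 0.07862


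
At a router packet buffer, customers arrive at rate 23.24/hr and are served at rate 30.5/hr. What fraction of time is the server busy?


ρ = λ/μ = 23.24/30.5 = 0.7620

Final: 0.7620


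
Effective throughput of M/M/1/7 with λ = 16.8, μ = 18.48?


ρ = 0.9091; P_K = (1−ρ)ρ^7/(1−ρ^8) = 0.087444
λ_eff = λ(1 − P_K) = 16.8·(1 − 0.087444) = 16.8·0.912556 = 15.3309 /hr

Final: 15.3309 /hr


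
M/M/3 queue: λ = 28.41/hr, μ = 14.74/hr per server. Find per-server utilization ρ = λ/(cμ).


ρ = λ/(cμ) = 28.41/(3·14.74) = 28.41/44.22 = 0.6425

Final: 0.6425


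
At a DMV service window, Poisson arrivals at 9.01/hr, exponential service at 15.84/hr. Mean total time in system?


W = 1/(μ−λ) = 1/(15.84 − 9.01) = 1/6.83 = 0.1464 hr

Final: 0.1464 hr


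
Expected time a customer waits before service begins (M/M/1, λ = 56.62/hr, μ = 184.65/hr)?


ρ = 56.62/184.65 = 0.3066
Wq = ρ/(μ−λ) = 0.3066/(184.65 − 56.62) = 0.3066/128.03 = 0.002395 hr

Final: 0.002395 hr


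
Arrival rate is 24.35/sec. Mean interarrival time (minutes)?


Mean interarrival time = 1/λ = 1/24.35 second = 0.04107 second
In minutes: 0.04107 × 0.0166667 = 0.0006845 min

Final: 0.0006845 min


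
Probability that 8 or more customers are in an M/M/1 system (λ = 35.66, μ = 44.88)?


ρ = 35.66/44.88 = 0.7946
P(N ≥ n) = ρ^n = 0.7946^8 = 0.158865

Final: 0.158865


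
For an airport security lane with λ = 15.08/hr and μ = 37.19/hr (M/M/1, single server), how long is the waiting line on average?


ρ = 15.08/37.19 = 0.4055
Lq = ρ²/(1−ρ) = 0.1644/0.5945 = 0.2766

Final: 0.2766


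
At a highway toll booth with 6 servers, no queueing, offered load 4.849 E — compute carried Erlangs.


B(6,4.849) = 0.180476 (Erlang-B)
Carried load = a(1 − B) = 4.849·(1 − 0.180476) = 4.849·0.819524 = 3.9739 E

Final: 3.9739 Erlangs


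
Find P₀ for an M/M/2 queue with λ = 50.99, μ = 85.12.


a = λ/μ = 50.99/85.12 = 0.5990; ρ = a/c = 0.2995
Σ_{k=0}^{1} a^k/k! (terms k=0..1) = 1.00000 + 0.59904 = 1.59904
Tail: a^2/(2!(1−ρ)) = 0.35884/(2·0.7005) = 0.25614
P₀ = 1/(1.59904 + 0.25614) = 1/1.85518 = 0.539032

Final: 0.539032


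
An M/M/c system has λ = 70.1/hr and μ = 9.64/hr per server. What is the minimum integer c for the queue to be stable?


Stability requires cμ > λ ⇔ c > λ/μ.
λ/μ = 70.1/9.64 = 7.2718
Minimum integer c = ⌊7.2718⌋ + 1 = 8
Check: 8·9.64 = 77.12 > 70.1, while 7·9.64 = 67.48 ≤ 70.1

Final: 8 servers


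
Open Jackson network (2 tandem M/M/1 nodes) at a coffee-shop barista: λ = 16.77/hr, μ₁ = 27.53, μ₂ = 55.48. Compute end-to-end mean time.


Each node sees arrival rate λ = 16.77/hr (tandem ⇒ throughput preserved).
W₁ = 1/(μ₁−λ) = 1/(27.53−16.77) = 0.09294 hr
W₂ = 1/(μ₂−λ) = 1/(55.48−16.77) = 0.02583 hr
W_total = W₁ + W₂ = 0.09294 + 0.02583 = 0.11877 hr

Final: 0.11877 hr


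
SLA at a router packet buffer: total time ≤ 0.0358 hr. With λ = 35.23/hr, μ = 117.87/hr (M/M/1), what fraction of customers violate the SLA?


W ~ Exponential(μ−λ) for M/M/1.
μ − λ = 117.87 − 35.23 = 82.6400
P(W > t) = e^{−(μ−λ)t} = e^{−2.9585} = 0.051896

Final: 0.051896


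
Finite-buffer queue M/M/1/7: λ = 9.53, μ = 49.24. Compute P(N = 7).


ρ = λ/μ = 9.53/49.24 = 0.1935
P_K = (1−ρ)ρ^K/(1−ρ^(K+1)) = (0.8065·0.00001017)/(1 − 0.000001969)
= 0.000008204/0.999998 = 0.000008204

Final: 0.000008204


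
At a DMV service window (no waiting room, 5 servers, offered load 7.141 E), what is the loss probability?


B(c,a) = (a^c/c!) / Σ_{k=0}^{c} a^k/k!
a^5/5! = 154.744036
Σ terms (k=0..5): 1.00000 + 7.14100 + 25.49694 + 60.69122 + 108.34900 + 154.74404 = 357.422189
B = 154.744036/357.422189 = 0.432945

Final: 0.432945


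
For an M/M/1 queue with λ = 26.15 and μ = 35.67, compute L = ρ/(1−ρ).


ρ = λ/μ = 26.15/35.67 = 0.7331
L = ρ/(1−ρ) = 0.7331/(1 − 0.7331) = 0.7331/0.2669 = 2.7468

Final: 2.7468


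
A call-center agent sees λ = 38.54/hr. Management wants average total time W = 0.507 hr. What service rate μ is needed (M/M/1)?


W = 1/(μ−λ) ⇒ μ − λ = 1/W = 1/0.507 = 1.9724
μ = λ + 1/W = 38.54 + 1.9724 = 40.5124 per hr

Final: 40.5124 /hr


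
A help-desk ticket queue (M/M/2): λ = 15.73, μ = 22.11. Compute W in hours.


a = 0.7114; ρ = 0.3557; P₀ = 0.475229
Lq = P₀·a^c·ρ/(c!(1−ρ)²) = 0.10307
Wq = Lq/λ = 0.10307/15.73 = 0.006552 hr
W = Wq + 1/μ = 0.006552 + 0.04523 = 0.05178 hr

Final: 0.05178 hr


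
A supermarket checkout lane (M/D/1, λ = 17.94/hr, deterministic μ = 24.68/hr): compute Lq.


ρ = 17.94/24.68 = 0.7269
M/D/1: Lq = ρ²/(2(1−ρ)) = 0.5284/(2·0.2731) = 0.96741

Final: 0.96741


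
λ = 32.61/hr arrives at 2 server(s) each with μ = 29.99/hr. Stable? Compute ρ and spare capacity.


Total capacity cμ = 2·29.99 = 59.98/hr
ρ = λ/(cμ) = 32.61/59.98 = 0.5437
Stable ⇔ ρ < 1: YES
Spare capacity = cμ − λ = 59.98 − 32.61 = 27.37/hr

Final: ρ = 0.5437; stable; margin = 27.37/hr


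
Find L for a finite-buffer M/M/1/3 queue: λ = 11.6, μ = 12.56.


ρ = 11.6/12.56 = 0.9236
L = ρ[1 − (K+1)ρ^K + Kρ^(K+1)] / [(1−ρ)(1−ρ^(K+1))]
Numerator: 0.9236·(1 − 4·0.787780 + 3·0.727568) = 0.029168
Denominator: (0.07643)·(0.272432) = 0.020823
L = 0.029168/0.020823 = 1.4008

Final: 1.4008


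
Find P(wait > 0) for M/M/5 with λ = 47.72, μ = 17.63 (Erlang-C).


a = λ/μ = 2.7067; ρ = a/5 = 0.5413
P₀ = 0.064302 (from M/M/c formula)
C(c,a) = [a^c/(c!(1−ρ))]·P₀ = [145.29164/(120·0.4587)]·0.064302
= 2.63984·0.064302 = 0.169748

Final: 0.169748


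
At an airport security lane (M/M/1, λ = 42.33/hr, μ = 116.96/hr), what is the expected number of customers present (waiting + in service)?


ρ = λ/μ = 42.33/116.96 = 0.3619
L = ρ/(1−ρ) = 0.3619/(1 − 0.3619) = 0.3619/0.6381 = 0.5672

Final: 0.5672


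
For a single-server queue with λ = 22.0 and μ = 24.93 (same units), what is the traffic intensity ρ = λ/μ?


ρ = λ/μ = 22.0/24.93 = 0.8825

Final: 0.8825


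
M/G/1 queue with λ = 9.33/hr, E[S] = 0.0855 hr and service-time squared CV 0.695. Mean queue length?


ρ = λ·E[S] = 9.33·0.0855 = 0.7977
Lq = ρ²(1+C_s²)/(2(1−ρ)) = 0.6363·(1+0.695)/(2·0.2023)
= 0.6363·1.6950/0.4046 = 2.66607

Final: 2.66607


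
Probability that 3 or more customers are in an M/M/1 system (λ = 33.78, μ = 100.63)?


ρ = 33.78/100.63 = 0.3357
P(N ≥ n) = ρ^n = 0.3357^3 = 0.037827

Final: 0.037827


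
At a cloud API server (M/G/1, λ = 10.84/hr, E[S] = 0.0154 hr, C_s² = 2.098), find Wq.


ρ = λ·E[S] = 10.84·0.0154 = 0.1669
E[S²] = E[S]²(1+C_s²) = 0.0154²·(1+2.098) = 0.0007347
Wq = λ·E[S²]/(2(1−ρ)) = 10.84·0.0007347/(2·0.8331) = 0.004780 hr

Final: 0.004780 hr


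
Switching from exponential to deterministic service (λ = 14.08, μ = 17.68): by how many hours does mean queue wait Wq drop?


ρ = 14.08/17.68 = 0.7964
Wq(M/M/1) = ρ/(μ−λ) = 0.7964/3.60 = 0.22122 hr
Wq(M/D/1) = ρ/(2(μ−λ)) = 0.11061 hr
Savings = 0.22122 − 0.11061 = 0.11061 hr

Final: 0.11061 hr


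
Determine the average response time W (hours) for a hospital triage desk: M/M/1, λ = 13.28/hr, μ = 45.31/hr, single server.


W = 1/(μ−λ) = 1/(45.31 − 13.28) = 1/32.03 = 0.03122 hr

Final: 0.03122 hr


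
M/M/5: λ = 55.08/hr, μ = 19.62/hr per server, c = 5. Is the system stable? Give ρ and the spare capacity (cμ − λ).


Total capacity cμ = 5·19.62 = 98.10/hr
ρ = λ/(cμ) = 55.08/98.10 = 0.5615
Stable ⇔ ρ < 1: YES
Spare capacity = cμ − λ = 98.10 − 55.08 = 43.02/hr

Final: ρ = 0.5615; stable; margin = 43.02/hr


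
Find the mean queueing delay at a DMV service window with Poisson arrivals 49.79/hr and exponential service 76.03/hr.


ρ = 49.79/76.03 = 0.6549
Wq = ρ/(μ−λ) = 0.6549/(76.03 − 49.79) = 0.6549/26.24 = 0.02496 hr

Final: 0.02496 hr


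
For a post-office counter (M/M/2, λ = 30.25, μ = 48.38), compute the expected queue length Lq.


a = λ/μ = 0.6253; ρ = a/2 = 0.3126
P₀ = 0.523660
Lq = P₀·a^c·ρ / (c!·(1−ρ)²) = 0.523660·0.39095·0.3126/(2·0.47248)
= 0.06773

Final: 0.06773


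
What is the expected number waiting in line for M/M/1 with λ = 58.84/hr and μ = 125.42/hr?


ρ = 58.84/125.42 = 0.4691
Lq = ρ²/(1−ρ) = 0.2201/0.5309 = 0.4146

Final: 0.4146


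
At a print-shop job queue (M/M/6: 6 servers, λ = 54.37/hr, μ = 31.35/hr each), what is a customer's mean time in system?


a = 1.7343; ρ = 0.2890; P₀ = 0.176416
Lq = P₀·a^c·ρ/(c!(1−ρ)²) = 0.003813
Wq = Lq/λ = 0.003813/54.37 = 0.00007012 hr
W = Wq + 1/μ = 0.00007012 + 0.03190 = 0.03197 hr

Final: 0.03197 hr


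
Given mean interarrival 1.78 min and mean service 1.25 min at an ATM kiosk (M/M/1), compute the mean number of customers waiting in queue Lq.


λ = 60/1.78 = 33.7079 /hr
μ = 60/1.25 = 48.0000 /hr
ρ = λ/μ = 33.7079/48.0000 = 0.7022
Lq = ρ²/(1−ρ) = 0.4932/0.2978 = 1.6562

Final: 1.6562


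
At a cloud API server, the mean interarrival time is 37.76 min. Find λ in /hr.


λ = 1/(interarrival time) in consistent units.
1 hour = 60 min, so λ = 60/37.76 = 1.5890 per hour

Final: 1.5890 /hr


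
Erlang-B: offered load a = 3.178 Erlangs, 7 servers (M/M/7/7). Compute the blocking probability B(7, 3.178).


B(c,a) = (a^c/c!) / Σ_{k=0}^{c} a^k/k!
a^7/7! = 0.649601
Σ terms (k=0..7): 1.00000 + 3.17800 + 5.04984 + 5.34947 + 4.25015 + 2.70140 + 1.43084 + 0.64960 = 23.609295
B = 0.649601/23.609295 = 0.027515

Final: 0.027515


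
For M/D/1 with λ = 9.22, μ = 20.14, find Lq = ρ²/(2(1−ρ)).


ρ = 9.22/20.14 = 0.4578
M/D/1: Lq = ρ²/(2(1−ρ)) = 0.2096/(2·0.5422) = 0.19326

Final: 0.19326


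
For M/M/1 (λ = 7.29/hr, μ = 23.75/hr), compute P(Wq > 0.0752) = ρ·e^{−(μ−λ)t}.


ρ = 7.29/23.75 = 0.3069
P(Wq > t) = ρ·e^{−(μ−λ)t} = 0.3069·e^{−1.2378}
= 0.3069·0.290024 = 0.089022

Final: 0.089022


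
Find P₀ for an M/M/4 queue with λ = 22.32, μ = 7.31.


a = λ/μ = 22.32/7.31 = 3.0534; ρ = a/c = 0.7633
Σ_{k=0}^{3} a^k/k! (terms k=0..3) = 1.00000 + 3.05335 + 4.66148 + 4.74438 = 13.45921
Tail: a^4/(4!(1−ρ)) = 86.91751/(24·0.2367) = 15.30267
P₀ = 1/(13.45921 + 15.30267) = 1/28.76188 = 0.034768

Final: 0.034768


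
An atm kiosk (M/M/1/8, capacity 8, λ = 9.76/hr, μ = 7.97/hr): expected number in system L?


ρ = 9.76/7.97 = 1.2246
L = ρ[1 − (K+1)ρ^K + Kρ^(K+1)] / [(1−ρ)(1−ρ^(K+1))]
Numerator: 1.2246·(1 − 9·5.057454 + 8·6.193319) = 6.159044
Denominator: (-0.2246)·(-5.193319) = 1.166379
L = 6.159044/1.166379 = 5.2805

Final: 5.2805


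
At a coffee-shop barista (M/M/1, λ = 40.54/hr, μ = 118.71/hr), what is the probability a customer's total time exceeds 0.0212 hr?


W ~ Exponential(μ−λ) for M/M/1.
μ − λ = 118.71 − 40.54 = 78.1700
P(W > t) = e^{−(μ−λ)t} = e^{−1.6572} = 0.190671

Final: 0.190671


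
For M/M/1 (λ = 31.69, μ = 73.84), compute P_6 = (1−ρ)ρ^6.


ρ = 31.69/73.84 = 0.4292
P_n = (1−ρ)·ρ^n = (1 − 0.4292)·0.4292^6 = 0.5708·0.006249 = 0.003567

Final: 0.003567


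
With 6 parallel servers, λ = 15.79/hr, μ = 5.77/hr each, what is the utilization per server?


ρ = λ/(cμ) = 15.79/(6·5.77) = 15.79/34.62 = 0.4561

Final: 0.4561


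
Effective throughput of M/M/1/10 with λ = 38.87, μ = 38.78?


ρ = 1.0023; P_K = (1−ρ)ρ^10/(1−ρ^11) = 0.091966
λ_eff = λ(1 − P_K) = 38.87·(1 − 0.091966) = 38.87·0.908034 = 35.2953 /hr

Final: 35.2953 /hr


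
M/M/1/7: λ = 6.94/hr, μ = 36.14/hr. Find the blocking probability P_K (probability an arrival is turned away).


ρ = λ/μ = 6.94/36.14 = 0.1920
P_K = (1−ρ)ρ^K/(1−ρ^(K+1)) = (0.8080·0.000009629)/(1 − 0.000001849)
= 0.000007780/0.999998 = 0.000007780

Final: 0.000007780


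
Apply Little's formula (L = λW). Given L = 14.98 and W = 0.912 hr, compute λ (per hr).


λ = L/W = 14.98/0.912 = 16.4254 /hr

Final: 16.4254 /hr


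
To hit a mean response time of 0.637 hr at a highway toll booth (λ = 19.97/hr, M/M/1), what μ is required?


W = 1/(μ−λ) ⇒ μ − λ = 1/W = 1/0.637 = 1.5699
μ = λ + 1/W = 19.97 + 1.5699 = 21.5399 per hr

Final: 21.5399 /hr


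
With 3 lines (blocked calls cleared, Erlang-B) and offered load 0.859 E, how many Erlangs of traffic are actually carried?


B(3,0.859) = 0.045269 (Erlang-B)
Carried load = a(1 − B) = 0.859·(1 − 0.045269) = 0.859·0.954731 = 0.8201 E

Final: 0.8201 Erlangs


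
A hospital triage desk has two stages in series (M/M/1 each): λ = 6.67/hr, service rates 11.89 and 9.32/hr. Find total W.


Each node sees arrival rate λ = 6.67/hr (tandem ⇒ throughput preserved).
W₁ = 1/(μ₁−λ) = 1/(11.89−6.67) = 0.19157 hr
W₂ = 1/(μ₂−λ) = 1/(9.32−6.67) = 0.37736 hr
W_total = W₁ + W₂ = 0.19157 + 0.37736 = 0.56893 hr

Final: 0.56893 hr


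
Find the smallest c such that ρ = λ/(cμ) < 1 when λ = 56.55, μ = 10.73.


Stability requires cμ > λ ⇔ c > λ/μ.
λ/μ = 56.55/10.73 = 5.2703
Minimum integer c = ⌊5.2703⌋ + 1 = 6
Check: 6·10.73 = 64.38 > 56.55, while 5·10.73 = 53.65 ≤ 56.55

Final: 6 servers


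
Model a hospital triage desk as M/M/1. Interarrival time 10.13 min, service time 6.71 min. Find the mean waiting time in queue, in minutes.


λ = 60/10.13 = 5.9230 /hr
μ = 60/6.71 = 8.9419 /hr
ρ = λ/μ = 5.9230/8.9419 = 0.6624
Wq = ρ/(μ−λ) = 0.6624/(8.9419−5.9230) = 0.21942 hr
In minutes: 0.21942·60 = 13.165 min

Final: 13.165 min


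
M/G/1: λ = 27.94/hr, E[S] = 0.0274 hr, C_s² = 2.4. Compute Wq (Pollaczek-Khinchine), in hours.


ρ = λ·E[S] = 27.94·0.0274 = 0.7656
E[S²] = E[S]²(1+C_s²) = 0.0274²·(1+2.4) = 0.002553
Wq = λ·E[S²]/(2(1−ρ)) = 27.94·0.002553/(2·0.2344) = 0.15210 hr

Final: 0.15210 hr


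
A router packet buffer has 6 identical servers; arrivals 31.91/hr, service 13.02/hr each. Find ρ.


ρ = λ/(cμ) = 31.91/(6·13.02) = 31.91/78.12 = 0.4085

Final: 0.4085


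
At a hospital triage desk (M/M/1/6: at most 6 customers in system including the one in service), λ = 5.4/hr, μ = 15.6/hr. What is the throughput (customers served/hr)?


ρ = 0.3462; P_K = (1−ρ)ρ^6/(1−ρ^7) = 0.001126
λ_eff = λ(1 − P_K) = 5.4·(1 − 0.001126) = 5.4·0.998874 = 5.3939 /hr

Final: 5.3939 /hr


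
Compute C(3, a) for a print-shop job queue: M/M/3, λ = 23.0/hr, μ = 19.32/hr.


a = λ/μ = 1.1905; ρ = a/3 = 0.3968
P₀ = 0.297151 (from M/M/c formula)
C(c,a) = [a^c/(c!(1−ρ))]·P₀ = [1.68718/(6·0.6032)]·0.297151
= 0.46620·0.297151 = 0.138531

Final: 0.138531


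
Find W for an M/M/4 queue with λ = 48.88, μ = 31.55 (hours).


a = 1.5493; ρ = 0.3873; P₀ = 0.210038
Lq = P₀·a^c·ρ/(c!(1−ρ)²) = 0.05203
Wq = Lq/λ = 0.05203/48.88 = 0.001064 hr
W = Wq + 1/μ = 0.001064 + 0.03170 = 0.03276 hr

Final: 0.03276 hr


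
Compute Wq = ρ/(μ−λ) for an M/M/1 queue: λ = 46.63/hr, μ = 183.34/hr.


ρ = 46.63/183.34 = 0.2543
Wq = ρ/(μ−λ) = 0.2543/(183.34 − 46.63) = 0.2543/136.71 = 0.001860 hr

Final: 0.001860 hr


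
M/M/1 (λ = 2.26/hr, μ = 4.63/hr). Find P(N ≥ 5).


ρ = 2.26/4.63 = 0.4881
P(N ≥ n) = ρ^n = 0.4881^5 = 0.027710

Final: 0.027710


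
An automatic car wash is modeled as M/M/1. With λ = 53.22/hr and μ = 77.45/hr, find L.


ρ = λ/μ = 53.22/77.45 = 0.6872
L = ρ/(1−ρ) = 0.6872/(1 − 0.6872) = 0.6872/0.3128 = 2.1965

Final: 2.1965


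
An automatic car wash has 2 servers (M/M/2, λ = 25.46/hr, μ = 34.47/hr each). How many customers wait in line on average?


a = λ/μ = 0.7386; ρ = a/2 = 0.3693
P₀ = 0.460593
Lq = P₀·a^c·ρ / (c!·(1−ρ)²) = 0.460593·0.54555·0.3693/(2·0.39777)
= 0.11665

Final: 0.11665


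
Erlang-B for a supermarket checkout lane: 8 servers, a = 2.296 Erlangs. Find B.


B(c,a) = (a^c/c!) / Σ_{k=0}^{c} a^k/k!
a^8/8! = 0.019154
Σ terms (k=0..8): 1.00000 + 2.29600 + 2.63581 + 2.01727 + 1.15791 + 0.53171 + 0.20347 + 0.06674 + 0.01915 = 9.928069
B = 0.019154/9.928069 = 0.001929

Final: 0.001929


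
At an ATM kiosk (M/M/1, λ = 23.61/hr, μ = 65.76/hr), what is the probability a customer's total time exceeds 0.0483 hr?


W ~ Exponential(μ−λ) for M/M/1.
μ − λ = 65.76 − 23.61 = 42.1500
P(W > t) = e^{−(μ−λ)t} = e^{−2.0358} = 0.130570

Final: 0.130570


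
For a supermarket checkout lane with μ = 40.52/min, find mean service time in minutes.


Mean service time = 1/μ = 1/40.52 minute = 0.02468 minute
In minutes: 0.02468 × 1 = 0.02468 min

Final: 0.02468 min


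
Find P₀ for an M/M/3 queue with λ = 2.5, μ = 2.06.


a = λ/μ = 2.5/2.06 = 1.2136; ρ = a/c = 0.4045
Σ_{k=0}^{2} a^k/k! (terms k=0..2) = 1.00000 + 1.21359 + 0.73640 = 2.95000
Tail: a^3/(3!(1−ρ)) = 1.78739/(6·0.5955) = 0.50027
P₀ = 1/(2.95000 + 0.50027) = 1/3.45027 = 0.289832

Final: 0.289832


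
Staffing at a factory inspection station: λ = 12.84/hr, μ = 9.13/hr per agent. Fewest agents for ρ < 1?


Stability requires cμ > λ ⇔ c > λ/μ.
λ/μ = 12.84/9.13 = 1.4064
Minimum integer c = ⌊1.4064⌋ + 1 = 2
Check: 2·9.13 = 18.26 > 12.84, while 1·9.13 = 9.13 ≤ 12.84

Final: 2 servers


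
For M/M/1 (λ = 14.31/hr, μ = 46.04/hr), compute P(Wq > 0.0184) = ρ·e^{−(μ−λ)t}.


ρ = 14.31/46.04 = 0.3108
P(Wq > t) = ρ·e^{−(μ−λ)t} = 0.3108·e^{−0.5838}
= 0.3108·0.557757 = 0.173360

Final: 0.173360


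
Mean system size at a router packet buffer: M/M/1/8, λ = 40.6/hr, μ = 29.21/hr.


ρ = 40.6/29.21 = 1.3899
L = ρ[1 − (K+1)ρ^K + Kρ^(K+1)] / [(1−ρ)(1−ρ^(K+1))]
Numerator: 1.3899·(1 − 9·13.930151 + 8·19.362003) = 42.427307
Denominator: (-0.3899)·(-18.362003) = 7.159987
L = 42.427307/7.159987 = 5.9256

Final: 5.9256


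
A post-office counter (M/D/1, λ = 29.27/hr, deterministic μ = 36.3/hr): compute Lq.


ρ = 29.27/36.3 = 0.8063
M/D/1: Lq = ρ²/(2(1−ρ)) = 0.6502/(2·0.1937) = 1.67862

Final: 1.67862


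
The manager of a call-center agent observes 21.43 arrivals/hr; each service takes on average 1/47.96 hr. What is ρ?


ρ = λ/μ = 21.43/47.96 = 0.4468

Final: 0.4468


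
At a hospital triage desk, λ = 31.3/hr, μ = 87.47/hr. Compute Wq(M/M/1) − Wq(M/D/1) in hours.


ρ = 31.3/87.47 = 0.3578
Wq(M/M/1) = ρ/(μ−λ) = 0.3578/56.17 = 0.006371 hr
Wq(M/D/1) = ρ/(2(μ−λ)) = 0.003185 hr
Savings = 0.006371 − 0.003185 = 0.003185 hr

Final: 0.003185 hr


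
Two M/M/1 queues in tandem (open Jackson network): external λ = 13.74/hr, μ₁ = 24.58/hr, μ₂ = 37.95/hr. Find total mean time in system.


Each node sees arrival rate λ = 13.74/hr (tandem ⇒ throughput preserved).
W₁ = 1/(μ₁−λ) = 1/(24.58−13.74) = 0.09225 hr
W₂ = 1/(μ₂−λ) = 1/(37.95−13.74) = 0.04131 hr
W_total = W₁ + W₂ = 0.09225 + 0.04131 = 0.13356 hr

Final: 0.13356 hr


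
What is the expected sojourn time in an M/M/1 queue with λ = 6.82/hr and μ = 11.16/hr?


W = 1/(μ−λ) = 1/(11.16 − 6.82) = 1/4.34 = 0.2304 hr

Final: 0.2304 hr


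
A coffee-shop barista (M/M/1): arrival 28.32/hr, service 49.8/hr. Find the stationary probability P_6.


ρ = 28.32/49.8 = 0.5687
P_n = (1−ρ)·ρ^n = (1 − 0.5687)·0.5687^6 = 0.4313·0.033821 = 0.014588

Final: 0.014588


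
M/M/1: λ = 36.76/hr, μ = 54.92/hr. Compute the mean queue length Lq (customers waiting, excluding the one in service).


ρ = 36.76/54.92 = 0.6693
Lq = ρ²/(1−ρ) = 0.4480/0.3307 = 1.3549

Final: 1.3549


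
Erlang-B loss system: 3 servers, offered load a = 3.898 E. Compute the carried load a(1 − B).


B(3,3.898) = 0.441343 (Erlang-B)
Carried load = a(1 − B) = 3.898·(1 − 0.441343) = 3.898·0.558657 = 2.1776 E

Final: 2.1776 Erlangs


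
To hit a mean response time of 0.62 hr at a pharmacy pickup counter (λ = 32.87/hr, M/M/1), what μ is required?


W = 1/(μ−λ) ⇒ μ − λ = 1/W = 1/0.62 = 1.6129
μ = λ + 1/W = 32.87 + 1.6129 = 34.4829 per hr

Final: 34.4829 /hr


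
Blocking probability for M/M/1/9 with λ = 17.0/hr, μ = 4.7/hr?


ρ = λ/μ = 17.0/4.7 = 3.6170
P_K = (1−ρ)ρ^K/(1−ρ^(K+1)) = (-2.6170·105964.299380)/(1 − 383275.125417)
= -277310.826037/-383274.125417 = 0.723531

Final: 0.723531


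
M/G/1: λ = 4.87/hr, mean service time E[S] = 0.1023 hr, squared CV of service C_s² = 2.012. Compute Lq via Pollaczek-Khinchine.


ρ = λ·E[S] = 4.87·0.1023 = 0.4982
Lq = ρ²(1+C_s²)/(2(1−ρ)) = 0.2482·(1+2.012)/(2·0.5018)
= 0.2482·3.0120/1.0036 = 0.74491

Final: 0.74491


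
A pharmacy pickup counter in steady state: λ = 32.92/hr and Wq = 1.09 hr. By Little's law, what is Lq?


Lq = λWq = 32.92·1.09 = 35.8828

Final: 35.8828


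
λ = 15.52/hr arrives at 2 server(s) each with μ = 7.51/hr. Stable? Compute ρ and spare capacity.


Total capacity cμ = 2·7.51 = 15.02/hr
ρ = λ/(cμ) = 15.52/15.02 = 1.0333
Stable ⇔ ρ < 1: NO
Spare capacity = cμ − λ = 15.02 − 15.52 = -0.50/hr

Final: ρ = 1.0333; unstable; margin = -0.50/hr


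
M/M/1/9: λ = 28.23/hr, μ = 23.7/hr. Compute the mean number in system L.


ρ = 28.23/23.7 = 1.1911
L = ρ[1 − (K+1)ρ^K + Kρ^(K+1)] / [(1−ρ)(1−ρ^(K+1))]
Numerator: 1.1911·(1 − 10·4.826839 + 9·5.749437) = 5.332189
Denominator: (-0.1911)·(-4.749437) = 0.907804
L = 5.332189/0.907804 = 5.8737

Final: 5.8737


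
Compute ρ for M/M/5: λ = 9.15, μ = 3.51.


ρ = λ/(cμ) = 9.15/(5·3.51) = 9.15/17.55 = 0.5214

Final: 0.5214


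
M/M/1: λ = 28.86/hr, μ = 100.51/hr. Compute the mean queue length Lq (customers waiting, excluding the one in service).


ρ = 28.86/100.51 = 0.2871
Lq = ρ²/(1−ρ) = 0.08245/0.7129 = 0.1157

Final: 0.1157


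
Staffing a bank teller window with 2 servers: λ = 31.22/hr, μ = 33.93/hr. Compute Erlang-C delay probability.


a = λ/μ = 0.9201; ρ = a/2 = 0.4601
P₀ = 0.369802 (from M/M/c formula)
C(c,a) = [a^c/(c!(1−ρ))]·P₀ = [0.84664/(2·0.5399)]·0.369802
= 0.78402·0.369802 = 0.289932

Final: 0.289932


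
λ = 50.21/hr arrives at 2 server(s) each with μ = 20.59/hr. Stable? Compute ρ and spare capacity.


Total capacity cμ = 2·20.59 = 41.18/hr
ρ = λ/(cμ) = 50.21/41.18 = 1.2193
Stable ⇔ ρ < 1: NO
Spare capacity = cμ − λ = 41.18 − 50.21 = -9.03/hr

Final: ρ = 1.2193; unstable; margin = -9.03/hr


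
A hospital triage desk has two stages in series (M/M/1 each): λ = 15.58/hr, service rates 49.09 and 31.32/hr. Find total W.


Each node sees arrival rate λ = 15.58/hr (tandem ⇒ throughput preserved).
W₁ = 1/(μ₁−λ) = 1/(49.09−15.58) = 0.02984 hr
W₂ = 1/(μ₂−λ) = 1/(31.32−15.58) = 0.06353 hr
W_total = W₁ + W₂ = 0.02984 + 0.06353 = 0.09337 hr

Final: 0.09337 hr
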